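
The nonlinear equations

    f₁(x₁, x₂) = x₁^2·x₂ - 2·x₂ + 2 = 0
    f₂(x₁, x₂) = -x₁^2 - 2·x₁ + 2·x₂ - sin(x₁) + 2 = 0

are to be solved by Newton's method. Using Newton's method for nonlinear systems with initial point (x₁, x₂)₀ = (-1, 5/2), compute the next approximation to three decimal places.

(-0.256, -1.720)

At (-1, 5/2): F = (-0.500, 8.84147).
Jacobian J = [[2·x₁·x₂, x₁^2 - 2], [-2·x₁ - cos(x₁) - 2, 2]].
At the point, J = [[-5.000, -1.000], [-0.54030, 2.000]] (det J = -10.54030).
Solving J·Δ = −F gives Δ = (0.744, -4.220).
Then the next iterate is (x₁, x₂)₁ = (-0.256, -1.720).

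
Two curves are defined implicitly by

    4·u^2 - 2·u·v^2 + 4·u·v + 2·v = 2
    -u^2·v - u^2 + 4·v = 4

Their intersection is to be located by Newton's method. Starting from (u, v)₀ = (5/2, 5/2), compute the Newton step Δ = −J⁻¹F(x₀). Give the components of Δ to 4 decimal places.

(-0.9567, 0.3852)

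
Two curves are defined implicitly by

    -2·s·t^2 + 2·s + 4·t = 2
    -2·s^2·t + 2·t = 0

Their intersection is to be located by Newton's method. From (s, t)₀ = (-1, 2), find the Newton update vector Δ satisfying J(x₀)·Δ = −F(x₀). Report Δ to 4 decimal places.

(0.0000, -1.0000)

At (-1, 2): F = (12.0000, 0.0000).
Jacobian J = [[-2·t^2 + 2, -4·s·t + 4], [-4·s·t, -2·s^2 + 2]].
At the point, J = [[-6.0000, 12.0000], [8.0000, 0.0000]] (det J = -96.0000).
Solving J·Δ = −F gives Δ = (0.0000, -1.0000).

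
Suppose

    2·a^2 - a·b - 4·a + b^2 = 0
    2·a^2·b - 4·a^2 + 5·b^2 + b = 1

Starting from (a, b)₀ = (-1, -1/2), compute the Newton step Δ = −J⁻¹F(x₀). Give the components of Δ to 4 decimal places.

(0.7667, 1.2083)

At (-1, -1/2): F = (5.7500, -5.2500).
Jacobian J = [[4·a - b - 4, -a + 2·b], [4·a·b - 8·a, 2·a^2 + 10·b + 1]].
At the point, J = [[-7.5000, 0.0000], [10.0000, -2.0000]] (det J = 15.0000).
Solving J·Δ = −F gives Δ = (0.7667, 1.2083).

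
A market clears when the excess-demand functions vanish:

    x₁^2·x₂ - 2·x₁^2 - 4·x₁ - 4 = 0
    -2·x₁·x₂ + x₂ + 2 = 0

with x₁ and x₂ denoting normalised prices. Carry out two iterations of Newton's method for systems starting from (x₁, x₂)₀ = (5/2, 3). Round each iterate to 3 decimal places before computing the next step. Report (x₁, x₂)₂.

(-0.906, -4.907)

At (5/2, 3): F = (-7.750, -10.000).
Jacobian J = [[2·x₁·x₂ - 4·x₁ - 4, x₁^2], [-2·x₂, -2·x₁ + 1]].
At the point, J = [[1.000, 6.250], [-6.000, -4.000]] (det J = 33.500).
Solving J·Δ = −F gives Δ = (-2.791, 1.687).
Then the next iterate is (x₁, x₂)₁ = (-0.291, 4.687).
Round to (-0.291, 4.687) and repeat: F = (-2.60846, 9.41483), J = [[-5.56383, 0.08468], [-9.374, 1.582]].
Δ = (-0.615, -9.594), so (x₁, x₂)₂ = (-0.906, -4.907).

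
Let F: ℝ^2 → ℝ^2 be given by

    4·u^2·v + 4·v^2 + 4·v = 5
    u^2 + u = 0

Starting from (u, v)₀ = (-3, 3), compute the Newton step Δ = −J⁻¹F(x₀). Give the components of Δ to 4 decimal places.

(1.2000, -1.0094)

At (-3, 3): F = (151.0000, 6.0000).
Jacobian J = [[8·u·v, 4·u^2 + 8·v + 4], [2·u + 1, 0]].
At the point, J = [[-72.0000, 64.0000], [-5.0000, 0.0000]] (det J = 320.0000).
Solving J·Δ = −F gives Δ = (1.2000, -1.0094).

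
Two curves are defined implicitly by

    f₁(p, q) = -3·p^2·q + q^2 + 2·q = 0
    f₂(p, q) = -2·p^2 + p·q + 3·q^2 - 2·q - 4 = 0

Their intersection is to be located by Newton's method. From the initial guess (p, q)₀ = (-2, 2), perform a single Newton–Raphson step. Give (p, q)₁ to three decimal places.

(-1.302, 2.127)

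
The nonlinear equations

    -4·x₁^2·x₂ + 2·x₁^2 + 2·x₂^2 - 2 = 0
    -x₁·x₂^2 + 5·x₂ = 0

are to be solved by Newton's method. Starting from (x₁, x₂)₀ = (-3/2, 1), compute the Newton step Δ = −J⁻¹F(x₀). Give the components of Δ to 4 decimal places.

At (-3/2, 1): F = (-4.5000, 6.5000).
Jacobian J = [[-8·x₁·x₂ + 4·x₁, -4·x₁^2 + 4·x₂], [-x₂^2, -2·x₁·x₂ + 5]].
At the point, J = [[6.0000, -5.0000], [-1.0000, 8.0000]] (det J = 43.0000).
Solving J·Δ = −F gives Δ = (0.0814, -0.8023).

(0.0814, -0.8023)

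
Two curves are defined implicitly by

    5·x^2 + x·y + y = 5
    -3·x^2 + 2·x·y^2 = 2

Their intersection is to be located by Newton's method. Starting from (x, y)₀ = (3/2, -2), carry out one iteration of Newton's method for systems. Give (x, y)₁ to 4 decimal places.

At (3/2, -2): F = (1.2500, 3.2500).
Jacobian J = [[10·x + y, x + 1], [-6·x + 2·y^2, 4·x·y]].
At the point, J = [[13.0000, 2.5000], [-1.0000, -12.0000]] (det J = -153.5000).
Solving J·Δ = −F gives Δ = (-0.1507, 0.2834).
Then the next iterate is (x, y)₁ = (1.3493, -1.7166).

(1.3493, -1.7166)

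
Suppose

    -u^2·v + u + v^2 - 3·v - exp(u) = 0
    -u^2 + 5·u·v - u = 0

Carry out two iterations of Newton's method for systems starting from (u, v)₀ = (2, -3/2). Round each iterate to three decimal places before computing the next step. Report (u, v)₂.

(0.384, -0.381)

At (2, -3/2): F = (7.36094, -21.000).
Jacobian J = [[-2·u·v - exp(u) + 1, -u^2 + 2·v - 3], [-2·u + 5·v - 1, 5·u]].
At the point, J = [[-0.38906, -10.000], [-12.500, 10.000]] (det J = -128.89056).
Solving J·Δ = −F gives Δ = (-1.058, 0.777).
Then the next iterate is (u, v)₁ = (0.942, -0.723).
Round to (0.942, -0.723) and repeat: F = (1.71019, -5.23469), J = [[-0.20297, -5.33336], [-6.499, 4.710]].
Δ = (-0.558, 0.342), so (u, v)₂ = (0.384, -0.381).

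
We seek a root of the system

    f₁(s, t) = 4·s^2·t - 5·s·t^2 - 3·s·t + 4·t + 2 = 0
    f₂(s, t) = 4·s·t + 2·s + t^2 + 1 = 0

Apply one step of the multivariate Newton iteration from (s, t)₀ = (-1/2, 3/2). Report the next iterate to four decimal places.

(-0.2916, 0.5827)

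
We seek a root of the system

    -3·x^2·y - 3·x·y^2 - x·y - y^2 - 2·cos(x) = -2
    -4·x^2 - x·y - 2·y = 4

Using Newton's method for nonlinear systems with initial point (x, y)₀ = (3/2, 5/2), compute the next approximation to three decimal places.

(-0.089, 2.870)

At (3/2, 5/2): F = (-53.14147, -21.750).
Jacobian J = [[-6·x·y - 3·y^2 - y + 2·sin(x), -3·x^2 - 6·x·y - x - 2·y], [-8·x - y, -x - 2]].
At the point, J = [[-41.75501, -35.750], [-14.500, -3.500]] (det J = -372.23246).
Solving J·Δ = −F gives Δ = (-1.589, 0.370).
Then the next iterate is (x, y)₁ = (-0.089, 2.870).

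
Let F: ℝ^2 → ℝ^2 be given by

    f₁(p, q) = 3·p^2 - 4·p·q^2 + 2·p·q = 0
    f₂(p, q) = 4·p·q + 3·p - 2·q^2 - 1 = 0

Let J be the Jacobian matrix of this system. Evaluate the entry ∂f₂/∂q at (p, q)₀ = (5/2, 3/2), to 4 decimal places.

∂f₂/∂q = 4·p - 4·q.
At (5/2, 3/2) this is 4.0000.

4.0000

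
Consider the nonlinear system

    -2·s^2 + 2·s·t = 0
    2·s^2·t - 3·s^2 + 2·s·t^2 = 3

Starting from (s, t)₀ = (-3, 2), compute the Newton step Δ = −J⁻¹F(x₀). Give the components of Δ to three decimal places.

(0.857, -2.714)

At (-3, 2): F = (-30.000, -18.000).
Jacobian J = [[-4·s + 2·t, 2·s], [4·s·t - 6·s + 2·t^2, 2·s^2 + 4·s·t]].
At the point, J = [[16.000, -6.000], [2.000, -6.000]] (det J = -84.000).
Solving J·Δ = −F gives Δ = (0.857, -2.714).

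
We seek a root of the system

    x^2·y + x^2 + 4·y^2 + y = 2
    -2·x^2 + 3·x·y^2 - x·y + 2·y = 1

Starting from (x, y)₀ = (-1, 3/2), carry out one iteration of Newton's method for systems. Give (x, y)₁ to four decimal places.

(-0.9246, 0.7412)

At (-1, 3/2): F = (11.0000, -5.2500).
Jacobian J = [[2·x·y + 2·x, x^2 + 8·y + 1], [-4·x + 3·y^2 - y, 6·x·y - x + 2]].
At the point, J = [[-5.0000, 14.0000], [9.2500, -6.0000]] (det J = -99.5000).
Solving J·Δ = −F gives Δ = (0.0754, -0.7588).
Then the next iterate is (x, y)₁ = (-0.9246, 0.7412).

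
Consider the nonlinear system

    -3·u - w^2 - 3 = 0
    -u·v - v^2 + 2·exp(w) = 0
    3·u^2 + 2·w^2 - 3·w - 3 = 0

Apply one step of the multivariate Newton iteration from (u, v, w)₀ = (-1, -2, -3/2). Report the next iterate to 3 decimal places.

(-0.850, -1.030, -0.600)

At (-1, -2, -3/2): F = (-2.250, -5.55374, 9.000).
Jacobian J = [[-3, 0, -2·w], [-v, -u - 2·v, 2·exp(w)], [6·u, 0, 4·w - 3]].
At the point, J = [[-3.000, 0.000, 3.000], [2.000, 5.000, 0.44626], [-6.000, 0.000, -9.000]] (det J = 225.000).
Solving J·Δ = −F gives Δ = (0.150, 0.970, 0.900).
Then the next iterate is (u, v, w)₁ = (-0.850, -1.030, -0.600).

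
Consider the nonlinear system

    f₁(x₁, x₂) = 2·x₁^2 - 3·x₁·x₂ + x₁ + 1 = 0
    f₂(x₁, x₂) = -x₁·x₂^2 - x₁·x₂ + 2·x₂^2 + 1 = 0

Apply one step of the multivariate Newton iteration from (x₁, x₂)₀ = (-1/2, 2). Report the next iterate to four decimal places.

(-0.1279, 1.0698)

At (-1/2, 2): F = (4.0000, 12.0000).
Jacobian J = [[4·x₁ - 3·x₂ + 1, -3·x₁], [-x₂^2 - x₂, -2·x₁·x₂ - x₁ + 4·x₂]].
At the point, J = [[-7.0000, 1.5000], [-6.0000, 10.5000]] (det J = -64.5000).
Solving J·Δ = −F gives Δ = (0.3721, -0.9302).
Then the next iterate is (x₁, x₂)₁ = (-0.1279, 1.0698).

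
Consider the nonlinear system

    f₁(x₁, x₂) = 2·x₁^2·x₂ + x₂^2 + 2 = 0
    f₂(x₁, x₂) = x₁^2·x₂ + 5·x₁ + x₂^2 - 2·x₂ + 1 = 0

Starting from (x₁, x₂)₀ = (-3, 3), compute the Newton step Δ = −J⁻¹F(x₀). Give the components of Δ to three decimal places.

(2.955, 1.724)

At (-3, 3): F = (65.000, 16.000).
Jacobian J = [[4·x₁·x₂, 2·x₁^2 + 2·x₂], [2·x₁·x₂ + 5, x₁^2 + 2·x₂ - 2]].
At the point, J = [[-36.000, 24.000], [-13.000, 13.000]] (det J = -156.000).
Solving J·Δ = −F gives Δ = (2.955, 1.724).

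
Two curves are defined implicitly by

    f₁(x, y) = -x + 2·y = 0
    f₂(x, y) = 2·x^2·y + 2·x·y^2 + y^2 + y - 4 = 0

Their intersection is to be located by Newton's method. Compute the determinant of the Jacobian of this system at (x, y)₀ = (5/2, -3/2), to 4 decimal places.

25.5000

J = [[-1, 2], [4·x·y + 2·y^2, 2·x^2 + 4·x·y + 2·y + 1]].
At the point, J = [[-1.0000, 2.0000], [-10.5000, -4.5000]].
det J = 25.5000.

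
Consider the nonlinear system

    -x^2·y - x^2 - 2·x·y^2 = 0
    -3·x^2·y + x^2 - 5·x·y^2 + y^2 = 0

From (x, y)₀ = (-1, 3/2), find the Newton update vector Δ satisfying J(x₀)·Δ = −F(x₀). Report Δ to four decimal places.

(0.6957, -0.4696)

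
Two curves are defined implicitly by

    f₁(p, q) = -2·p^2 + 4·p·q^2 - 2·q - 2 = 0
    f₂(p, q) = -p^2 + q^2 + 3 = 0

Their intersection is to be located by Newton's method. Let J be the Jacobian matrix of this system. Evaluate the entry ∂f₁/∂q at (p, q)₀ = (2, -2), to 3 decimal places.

-34.000

∂f₁/∂q = 8·p·q - 2.
At (2, -2) this is -34.000.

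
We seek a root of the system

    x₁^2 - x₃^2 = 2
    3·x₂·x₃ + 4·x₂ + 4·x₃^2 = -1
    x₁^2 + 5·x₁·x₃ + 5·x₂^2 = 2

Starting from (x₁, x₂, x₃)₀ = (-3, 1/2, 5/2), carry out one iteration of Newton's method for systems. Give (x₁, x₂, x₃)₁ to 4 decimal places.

(-1.6923, 0.3924, 1.0808)

At (-3, 1/2, 5/2): F = (0.7500, 31.7500, -29.2500).
Jacobian J = [[2·x₁, 0, -2·x₃], [0, 3·x₃ + 4, 3·x₂ + 8·x₃], [2·x₁ + 5·x₃, 10·x₂, 5·x₁]].
At the point, J = [[-6.0000, 0.0000, -5.0000], [0.0000, 11.5000, 21.5000], [6.5000, 5.0000, -15.0000]] (det J = 2053.7500).
Solving J·Δ = −F gives Δ = (1.3077, -0.1076, -1.4192).
Then the next iterate is (x₁, x₂, x₃)₁ = (-1.6923, 0.3924, 1.0808).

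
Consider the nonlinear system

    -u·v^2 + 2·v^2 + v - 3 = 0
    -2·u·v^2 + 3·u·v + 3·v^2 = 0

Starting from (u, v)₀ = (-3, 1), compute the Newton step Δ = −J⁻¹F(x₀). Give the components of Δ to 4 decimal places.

(1.3500, -0.1500)

At (-3, 1): F = (3.0000, 0.0000).
Jacobian J = [[-v^2, -2·u·v + 4·v + 1], [-2·v^2 + 3·v, -4·u·v + 3·u + 6·v]].
At the point, J = [[-1.0000, 11.0000], [1.0000, 9.0000]] (det J = -20.0000).
Solving J·Δ = −F gives Δ = (1.3500, -0.1500).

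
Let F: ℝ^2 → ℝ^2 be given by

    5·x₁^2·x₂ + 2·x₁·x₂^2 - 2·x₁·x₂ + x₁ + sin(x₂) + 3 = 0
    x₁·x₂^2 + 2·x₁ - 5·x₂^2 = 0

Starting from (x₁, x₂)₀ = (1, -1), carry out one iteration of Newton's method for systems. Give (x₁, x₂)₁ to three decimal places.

(1.423, -0.909)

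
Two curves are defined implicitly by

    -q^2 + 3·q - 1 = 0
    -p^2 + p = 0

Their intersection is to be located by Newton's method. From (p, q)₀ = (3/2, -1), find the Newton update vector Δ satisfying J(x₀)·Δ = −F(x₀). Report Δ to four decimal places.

(-0.3750, 1.0000)

At (3/2, -1): F = (-5.0000, -0.7500).
Jacobian J = [[0, -2·q + 3], [-2·p + 1, 0]].
At the point, J = [[0.0000, 5.0000], [-2.0000, 0.0000]] (det J = 10.0000).
Solving J·Δ = −F gives Δ = (-0.3750, 1.0000).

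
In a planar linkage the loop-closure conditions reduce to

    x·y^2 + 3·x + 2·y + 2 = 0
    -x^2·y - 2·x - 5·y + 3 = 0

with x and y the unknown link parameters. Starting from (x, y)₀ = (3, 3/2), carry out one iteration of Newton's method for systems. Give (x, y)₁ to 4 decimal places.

At (3, 3/2): F = (20.7500, -24.0000).
Jacobian J = [[y^2 + 3, 2·x·y + 2], [-2·x·y - 2, -x^2 - 5]].
At the point, J = [[5.2500, 11.0000], [-11.0000, -14.0000]] (det J = 47.5000).
Solving J·Δ = −F gives Δ = (0.5579, -2.1526).
Then the next iterate is (x, y)₁ = (3.5579, -0.6526).

(3.5579, -0.6526)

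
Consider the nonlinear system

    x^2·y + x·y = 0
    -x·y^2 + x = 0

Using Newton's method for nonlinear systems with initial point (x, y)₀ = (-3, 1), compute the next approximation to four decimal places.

(-1.8000, 1.0000)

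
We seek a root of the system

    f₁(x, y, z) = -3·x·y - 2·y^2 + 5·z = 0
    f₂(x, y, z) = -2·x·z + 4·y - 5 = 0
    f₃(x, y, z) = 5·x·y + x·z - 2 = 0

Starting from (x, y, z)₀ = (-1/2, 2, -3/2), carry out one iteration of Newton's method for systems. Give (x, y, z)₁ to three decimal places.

(-0.007, 0.855, 0.103)

At (-1/2, 2, -3/2): F = (-12.500, 1.500, -6.250).
Jacobian J = [[-3·y, -3·x - 4·y, 5], [-2·z, 4, -2·x], [5·y + z, 5·x, x]].
At the point, J = [[-6.000, -6.500, 5.000], [3.000, 4.000, 1.000], [8.500, -2.500, -0.500]] (det J = -275.500).
Solving J·Δ = −F gives Δ = (0.493, -1.145, 1.603).
Then the next iterate is (x, y, z)₁ = (-0.007, 0.855, 0.103).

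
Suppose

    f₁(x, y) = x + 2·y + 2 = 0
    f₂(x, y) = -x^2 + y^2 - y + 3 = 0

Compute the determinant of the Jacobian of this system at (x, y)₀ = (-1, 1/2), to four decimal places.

-4.0000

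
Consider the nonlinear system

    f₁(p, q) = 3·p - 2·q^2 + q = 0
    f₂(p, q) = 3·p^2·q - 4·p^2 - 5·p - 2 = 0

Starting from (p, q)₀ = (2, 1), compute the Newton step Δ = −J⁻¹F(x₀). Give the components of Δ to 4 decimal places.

At (2, 1): F = (5.0000, -16.0000).
Jacobian J = [[3, -4·q + 1], [6·p·q - 8·p - 5, 3·p^2]].
At the point, J = [[3.0000, -3.0000], [-9.0000, 12.0000]] (det J = 9.0000).
Solving J·Δ = −F gives Δ = (-1.3333, 0.3333).

(-1.3333, 0.3333)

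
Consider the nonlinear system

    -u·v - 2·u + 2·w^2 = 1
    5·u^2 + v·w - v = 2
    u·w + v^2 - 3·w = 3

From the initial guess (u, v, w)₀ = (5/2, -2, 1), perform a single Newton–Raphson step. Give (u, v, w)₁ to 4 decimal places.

At (5/2, -2, 1): F = (1.0000, 29.2500, 0.5000).
Jacobian J = [[-v - 2, -u, 4·w], [10·u, w - 1, v], [w, 2·v, u - 3]].
At the point, J = [[0.0000, -2.5000, 4.0000], [25.0000, 0.0000, -2.0000], [1.0000, -4.0000, -0.5000]] (det J = -426.2500).
Solving J·Δ = −F gives Δ = (-1.1966, -0.1326, -0.3328).
Then the next iterate is (u, v, w)₁ = (1.3034, -2.1326, 0.6672).

(1.3034, -2.1326, 0.6672)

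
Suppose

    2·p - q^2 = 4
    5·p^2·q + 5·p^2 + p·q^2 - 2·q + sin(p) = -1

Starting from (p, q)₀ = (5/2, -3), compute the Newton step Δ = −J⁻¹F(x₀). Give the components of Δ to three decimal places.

At (5/2, -3): F = (-8.000, -32.40153).
Jacobian J = [[2, -2·q], [10·p·q + 10·p + q^2 + cos(p), 5·p^2 + 2·p·q - 2]].
At the point, J = [[2.000, 6.000], [-41.80114, 14.250]] (det J = 279.30686).
Solving J·Δ = −F gives Δ = (-0.288, 1.429).

(-0.288, 1.429)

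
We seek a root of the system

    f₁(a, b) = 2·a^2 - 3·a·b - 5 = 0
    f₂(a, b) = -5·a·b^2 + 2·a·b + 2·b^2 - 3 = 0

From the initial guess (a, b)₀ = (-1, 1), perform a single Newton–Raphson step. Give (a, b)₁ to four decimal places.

At (-1, 1): F = (0.0000, 2.0000).
Jacobian J = [[4·a - 3·b, -3·a], [-5·b^2 + 2·b, -10·a·b + 2·a + 4·b]].
At the point, J = [[-7.0000, 3.0000], [-3.0000, 12.0000]] (det J = -75.0000).
Solving J·Δ = −F gives Δ = (-0.0800, -0.1867).
Then the next iterate is (a, b)₁ = (-1.0800, 0.8133).

(-1.0800, 0.8133)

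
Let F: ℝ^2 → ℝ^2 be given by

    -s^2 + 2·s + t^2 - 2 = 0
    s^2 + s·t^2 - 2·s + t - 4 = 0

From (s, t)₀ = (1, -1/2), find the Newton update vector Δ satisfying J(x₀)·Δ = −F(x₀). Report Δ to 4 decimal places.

At (1, -1/2): F = (-0.7500, -5.2500).
Jacobian J = [[-2·s + 2, 2·t], [2·s + t^2 - 2, 2·s·t + 1]].
At the point, J = [[0.0000, -1.0000], [0.2500, 0.0000]] (det J = 0.2500).
Solving J·Δ = −F gives Δ = (21.0000, -0.7500).

(21.0000, -0.7500)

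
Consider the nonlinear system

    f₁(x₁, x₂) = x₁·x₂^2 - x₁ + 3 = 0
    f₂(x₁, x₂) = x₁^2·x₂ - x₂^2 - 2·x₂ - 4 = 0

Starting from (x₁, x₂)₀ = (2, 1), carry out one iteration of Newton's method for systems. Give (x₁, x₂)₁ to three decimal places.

At (2, 1): F = (3.000, -3.000).
Jacobian J = [[x₂^2 - 1, 2·x₁·x₂], [2·x₁·x₂, x₁^2 - 2·x₂ - 2]].
At the point, J = [[0.000, 4.000], [4.000, 0.000]] (det J = -16.000).
Solving J·Δ = −F gives Δ = (0.750, -0.750).
Then the next iterate is (x₁, x₂)₁ = (2.750, 0.250).

(2.750, 0.250)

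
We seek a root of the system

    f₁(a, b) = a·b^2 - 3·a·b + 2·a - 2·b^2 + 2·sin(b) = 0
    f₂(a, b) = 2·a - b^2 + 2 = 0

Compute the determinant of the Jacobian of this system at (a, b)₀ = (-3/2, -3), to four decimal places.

72.9600

J = [[b^2 - 3·b + 2, 2·a·b - 3·a - 4·b + 2·cos(b)], [2, -2·b]].
At the point, J = [[20.0000, 23.520015], [2.0000, 6.0000]].
det J = 72.9600.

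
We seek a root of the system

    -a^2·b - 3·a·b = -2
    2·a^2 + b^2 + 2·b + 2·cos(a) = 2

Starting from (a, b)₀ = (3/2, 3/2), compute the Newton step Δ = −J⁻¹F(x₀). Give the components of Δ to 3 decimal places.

At (3/2, 3/2): F = (-8.125, 7.89147).
Jacobian J = [[-2·a·b - 3·b, -a^2 - 3·a], [4·a - 2·sin(a), 2·b + 2]].
At the point, J = [[-9.000, -6.750], [4.00501, 5.000]] (det J = -17.96618).
Solving J·Δ = −F gives Δ = (0.704, -2.142).

(0.704, -2.142)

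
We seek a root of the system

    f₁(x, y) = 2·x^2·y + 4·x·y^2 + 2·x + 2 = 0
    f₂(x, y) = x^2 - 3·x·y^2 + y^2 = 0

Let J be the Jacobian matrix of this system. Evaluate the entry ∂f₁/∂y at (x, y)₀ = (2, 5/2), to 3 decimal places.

48.000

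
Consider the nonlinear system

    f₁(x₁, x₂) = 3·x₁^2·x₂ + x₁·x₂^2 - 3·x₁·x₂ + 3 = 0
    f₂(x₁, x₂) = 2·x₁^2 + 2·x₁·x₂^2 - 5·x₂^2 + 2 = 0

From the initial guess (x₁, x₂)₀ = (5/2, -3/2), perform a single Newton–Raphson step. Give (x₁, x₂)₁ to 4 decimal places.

(1.5000, -3.5000)

At (5/2, -3/2): F = (-8.2500, 14.5000).
Jacobian J = [[6·x₁·x₂ + x₂^2 - 3·x₂, 3·x₁^2 + 2·x₁·x₂ - 3·x₁], [4·x₁ + 2·x₂^2, 4·x₁·x₂ - 10·x₂]].
At the point, J = [[-15.7500, 3.7500], [14.5000, 0.0000]] (det J = -54.3750).
Solving J·Δ = −F gives Δ = (-1.0000, -2.0000).
Then the next iterate is (x₁, x₂)₁ = (1.5000, -3.5000).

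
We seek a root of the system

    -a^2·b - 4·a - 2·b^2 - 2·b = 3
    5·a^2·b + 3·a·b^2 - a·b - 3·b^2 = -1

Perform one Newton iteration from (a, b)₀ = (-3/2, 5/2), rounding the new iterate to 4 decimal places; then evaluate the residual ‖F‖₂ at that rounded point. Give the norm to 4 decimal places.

7.2567

At (-3/2, 5/2): F = (-20.1250, -14.0000).
Jacobian J = [[-2·a·b - 4, -a^2 - 4·b - 2], [10·a·b + 3·b^2 - b, 5·a^2 + 6·a·b - a - 6·b]].
At the point, J = [[3.5000, -14.2500], [-21.2500, -24.7500]] (det J = -389.4375).
Solving J·Δ = −F gives Δ = (0.7667, -1.2240).
Then the next iterate is (a, b)₁ = (-0.7333, 1.2760).
Re-evaluating at (-0.7333, 1.2760): F = (-6.561294, -3.099951), so ‖F‖₂ = 7.2567.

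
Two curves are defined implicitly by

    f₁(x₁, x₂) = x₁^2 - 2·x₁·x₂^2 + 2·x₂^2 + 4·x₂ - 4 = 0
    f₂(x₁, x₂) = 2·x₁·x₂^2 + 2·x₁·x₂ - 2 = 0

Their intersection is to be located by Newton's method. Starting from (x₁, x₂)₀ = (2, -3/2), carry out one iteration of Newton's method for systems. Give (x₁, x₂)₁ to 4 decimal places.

(8.7273, -0.1136)

At (2, -3/2): F = (-10.5000, 1.0000).
Jacobian J = [[2·x₁ - 2·x₂^2, -4·x₁·x₂ + 4·x₂ + 4], [2·x₂^2 + 2·x₂, 4·x₁·x₂ + 2·x₁]].
At the point, J = [[-0.5000, 10.0000], [1.5000, -8.0000]] (det J = -11.0000).
Solving J·Δ = −F gives Δ = (6.7273, 1.3864).
Then the next iterate is (x₁, x₂)₁ = (8.7273, -0.1136).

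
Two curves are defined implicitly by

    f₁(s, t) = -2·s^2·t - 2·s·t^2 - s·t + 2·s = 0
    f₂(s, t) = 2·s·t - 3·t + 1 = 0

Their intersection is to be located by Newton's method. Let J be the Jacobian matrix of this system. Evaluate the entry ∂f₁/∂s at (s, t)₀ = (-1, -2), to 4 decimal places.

-12.0000

∂f₁/∂s = -4·s·t - 2·t^2 - t + 2.
At (-1, -2) this is -12.0000.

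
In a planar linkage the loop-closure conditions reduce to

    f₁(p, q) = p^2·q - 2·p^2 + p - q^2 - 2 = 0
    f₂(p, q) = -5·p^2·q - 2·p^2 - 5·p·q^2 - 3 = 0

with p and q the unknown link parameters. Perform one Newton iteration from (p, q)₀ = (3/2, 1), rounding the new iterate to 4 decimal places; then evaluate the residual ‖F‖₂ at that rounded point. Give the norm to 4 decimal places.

5.4284

At (3/2, 1): F = (-3.7500, -26.2500).
Jacobian J = [[2·p·q - 4·p + 1, p^2 - 2·q], [-10·p·q - 4·p - 5·q^2, -5·p^2 - 10·p·q]].
At the point, J = [[-2.0000, 0.2500], [-26.0000, -26.2500]] (det J = 59.0000).
Solving J·Δ = −F gives Δ = (-1.7797, 0.7627).
Then the next iterate is (p, q)₁ = (-0.2797, 1.7627).
Re-evaluating at (-0.2797, 1.7627): F = (-5.405376, 0.499332), so ‖F‖₂ = 5.4284.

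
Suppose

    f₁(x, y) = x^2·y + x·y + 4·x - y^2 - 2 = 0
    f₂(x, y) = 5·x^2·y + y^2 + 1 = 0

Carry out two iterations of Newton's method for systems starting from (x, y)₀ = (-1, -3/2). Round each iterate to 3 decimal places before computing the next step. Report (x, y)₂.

At (-1, -3/2): F = (-8.250, -4.250).
Jacobian J = [[2·x·y + y + 4, x^2 + x - 2·y], [10·x·y, 5·x^2 + 2·y]].
At the point, J = [[5.500, 3.000], [15.000, 2.000]] (det J = -34.000).
Solving J·Δ = −F gives Δ = (-0.110, 2.952).
Then the next iterate is (x, y)₁ = (-1.110, 1.452).
Round to (-1.110, 1.452) and repeat: F = (-8.37101, 12.05335), J = [[2.22856, -2.78190], [-16.11720, 9.06450]].
Δ = (-1.719, -4.386), so (x, y)₂ = (-2.829, -2.934).

(-2.829, -2.934)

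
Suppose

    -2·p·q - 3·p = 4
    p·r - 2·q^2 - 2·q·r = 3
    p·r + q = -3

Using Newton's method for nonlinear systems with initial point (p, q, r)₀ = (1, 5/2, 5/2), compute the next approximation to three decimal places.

At (1, 5/2, 5/2): F = (-12.000, -25.500, 8.000).
Jacobian J = [[-2·q - 3, -2·p, 0], [r, -4·q - 2·r, p - 2·q], [r, 1, p]].
At the point, J = [[-8.000, -2.000, 0.000], [2.500, -15.000, -4.000], [2.500, 1.000, 1.000]] (det J = 113.000).
Solving J·Δ = −F gives Δ = (-1.283, -0.867, -3.925).
Then the next iterate is (p, q, r)₁ = (-0.283, 1.633, -1.425).

(-0.283, 1.633, -1.425)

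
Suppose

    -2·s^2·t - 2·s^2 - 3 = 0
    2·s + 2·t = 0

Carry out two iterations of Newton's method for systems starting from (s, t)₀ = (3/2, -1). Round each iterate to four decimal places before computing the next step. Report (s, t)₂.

At (3/2, -1): F = (-3.0000, 1.0000).
Jacobian J = [[-4·s·t - 4·s, -2·s^2], [2, 2]].
At the point, J = [[0.0000, -4.5000], [2.0000, 2.0000]] (det J = 9.0000).
Solving J·Δ = −F gives Δ = (0.1667, -0.6667).
Then the next iterate is (s, t)₁ = (1.6667, -1.6667).
Round to (1.6667, -1.6667) and repeat: F = (0.704037, 0.0000), J = [[4.444756, -5.555778], [2.0000, 2.0000]].
Δ = (-0.0704, 0.0704), so (s, t)₂ = (1.5963, -1.5963).

(1.5963, -1.5963)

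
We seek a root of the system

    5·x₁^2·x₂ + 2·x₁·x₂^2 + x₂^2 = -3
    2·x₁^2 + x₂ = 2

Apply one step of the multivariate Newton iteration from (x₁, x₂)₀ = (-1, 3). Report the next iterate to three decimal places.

(-0.250, 3.000)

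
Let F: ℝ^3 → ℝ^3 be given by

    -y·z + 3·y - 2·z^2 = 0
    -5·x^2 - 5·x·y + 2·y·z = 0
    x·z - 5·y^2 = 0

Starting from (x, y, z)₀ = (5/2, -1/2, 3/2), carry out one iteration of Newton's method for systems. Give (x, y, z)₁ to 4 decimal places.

(1.2274, -0.1840, 0.6316)

At (5/2, -1/2, 3/2): F = (-5.2500, -26.5000, 2.5000).
Jacobian J = [[0, -z + 3, -y - 4·z], [-10·x - 5·y, -5·x + 2·z, 2·y], [z, -10·y, x]].
At the point, J = [[0.0000, 1.5000, -5.5000], [-22.5000, -9.5000, -1.0000], [1.5000, 5.0000, 2.5000]] (det J = 622.5000).
Solving J·Δ = −F gives Δ = (-1.2726, 0.3160, -0.8684).
Then the next iterate is (x, y, z)₁ = (1.2274, -0.1840, 0.6316).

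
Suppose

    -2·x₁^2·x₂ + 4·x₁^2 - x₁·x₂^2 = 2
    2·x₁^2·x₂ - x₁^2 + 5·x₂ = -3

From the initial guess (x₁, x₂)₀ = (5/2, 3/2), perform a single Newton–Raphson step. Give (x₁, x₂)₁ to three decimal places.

At (5/2, 3/2): F = (-1.375, 23.000).
Jacobian J = [[-4·x₁·x₂ + 8·x₁ - x₂^2, -2·x₁^2 - 2·x₁·x₂], [4·x₁·x₂ - 2·x₁, 2·x₁^2 + 5]].
At the point, J = [[2.750, -20.000], [10.000, 17.500]] (det J = 248.125).
Solving J·Δ = −F gives Δ = (-1.757, -0.310).
Then the next iterate is (x₁, x₂)₁ = (0.743, 1.190).

(0.743, 1.190)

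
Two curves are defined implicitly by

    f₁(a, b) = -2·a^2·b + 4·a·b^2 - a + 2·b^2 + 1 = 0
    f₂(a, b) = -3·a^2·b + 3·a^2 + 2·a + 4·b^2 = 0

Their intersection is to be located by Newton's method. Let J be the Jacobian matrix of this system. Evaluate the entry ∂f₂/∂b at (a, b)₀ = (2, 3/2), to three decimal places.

∂f₂/∂b = -3·a^2 + 8·b.
At (2, 3/2) this is 0.000.

0.000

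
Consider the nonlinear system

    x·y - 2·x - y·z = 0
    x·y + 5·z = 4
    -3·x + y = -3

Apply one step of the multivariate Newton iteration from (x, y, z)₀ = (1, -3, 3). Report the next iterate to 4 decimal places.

At (1, -3, 3): F = (4.0000, 8.0000, -3.0000).
Jacobian J = [[y - 2, x - z, -y], [y, x, 5], [-3, 1, 0]].
At the point, J = [[-5.0000, -2.0000, 3.0000], [-3.0000, 1.0000, 5.0000], [-3.0000, 1.0000, 0.0000]] (det J = 55.0000).
Solving J·Δ = −F gives Δ = (-0.7818, 0.6545, -2.2000).
Then the next iterate is (x, y, z)₁ = (0.2182, -2.3455, 0.8000).

(0.2182, -2.3455, 0.8000)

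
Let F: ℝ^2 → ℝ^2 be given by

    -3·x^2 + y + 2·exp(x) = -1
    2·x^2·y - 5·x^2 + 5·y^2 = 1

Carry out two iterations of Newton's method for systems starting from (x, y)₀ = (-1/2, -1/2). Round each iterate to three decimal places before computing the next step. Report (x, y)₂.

(-0.632, -0.863)

At (-1/2, -1/2): F = (0.96306, -1.250).
Jacobian J = [[-6·x + 2·exp(x), 1], [4·x·y - 10·x, 2·x^2 + 10·y]].
At the point, J = [[4.21306, 1.000], [6.000, -4.500]] (det J = -24.95878).
Solving J·Δ = −F gives Δ = (-0.124, -0.443).
Then the next iterate is (x, y)₁ = (-0.624, -0.943).
Round to (-0.624, -0.943) and repeat: F = (-0.03953, 0.76500), J = [[4.81559, 1.000], [8.59373, -8.65125]].
Δ = (-0.008, 0.080), so (x, y)₂ = (-0.632, -0.863).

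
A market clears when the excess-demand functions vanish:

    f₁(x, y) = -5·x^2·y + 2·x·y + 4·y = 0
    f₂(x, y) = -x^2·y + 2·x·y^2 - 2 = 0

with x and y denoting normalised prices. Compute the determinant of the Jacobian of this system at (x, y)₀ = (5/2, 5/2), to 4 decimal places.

-1078.1250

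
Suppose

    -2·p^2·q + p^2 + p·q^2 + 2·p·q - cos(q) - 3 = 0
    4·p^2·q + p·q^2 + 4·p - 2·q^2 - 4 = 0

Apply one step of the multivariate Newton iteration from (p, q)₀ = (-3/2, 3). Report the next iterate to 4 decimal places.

(-1.2393, 1.2921)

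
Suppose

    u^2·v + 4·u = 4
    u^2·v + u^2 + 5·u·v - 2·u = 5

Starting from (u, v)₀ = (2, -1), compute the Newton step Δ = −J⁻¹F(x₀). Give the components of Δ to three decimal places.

At (2, -1): F = (0.000, -19.000).
Jacobian J = [[2·u·v + 4, u^2], [2·u·v + 2·u + 5·v - 2, u^2 + 5·u]].
At the point, J = [[0.000, 4.000], [-7.000, 14.000]] (det J = 28.000).
Solving J·Δ = −F gives Δ = (-2.714, 0.000).

(-2.714, 0.000)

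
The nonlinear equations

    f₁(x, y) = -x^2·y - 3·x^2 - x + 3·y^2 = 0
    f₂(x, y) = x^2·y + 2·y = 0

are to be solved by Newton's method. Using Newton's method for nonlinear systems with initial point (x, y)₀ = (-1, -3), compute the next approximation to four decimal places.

At (-1, -3): F = (28.0000, -9.0000).
Jacobian J = [[-2·x·y - 6·x - 1, -x^2 + 6·y], [2·x·y, x^2 + 2]].
At the point, J = [[-1.0000, -19.0000], [6.0000, 3.0000]] (det J = 111.0000).
Solving J·Δ = −F gives Δ = (0.7838, 1.4324).
Then the next iterate is (x, y)₁ = (-0.2162, -1.5676).

(-0.2162, -1.5676)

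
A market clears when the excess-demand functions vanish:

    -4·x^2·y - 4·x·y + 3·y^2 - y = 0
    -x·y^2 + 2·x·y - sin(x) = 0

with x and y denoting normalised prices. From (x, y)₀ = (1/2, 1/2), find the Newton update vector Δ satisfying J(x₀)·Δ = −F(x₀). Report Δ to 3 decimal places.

(-0.343, 0.121)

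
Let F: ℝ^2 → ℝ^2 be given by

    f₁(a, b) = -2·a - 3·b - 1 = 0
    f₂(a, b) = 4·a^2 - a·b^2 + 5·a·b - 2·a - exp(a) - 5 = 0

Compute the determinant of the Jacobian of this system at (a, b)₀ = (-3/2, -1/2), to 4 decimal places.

J = [[-2, -3], [8·a - b^2 + 5·b - exp(a) - 2, -2·a·b + 5·a]].
At the point, J = [[-2.0000, -3.0000], [-16.973130, -9.0000]].
det J = -32.9194.

-32.9194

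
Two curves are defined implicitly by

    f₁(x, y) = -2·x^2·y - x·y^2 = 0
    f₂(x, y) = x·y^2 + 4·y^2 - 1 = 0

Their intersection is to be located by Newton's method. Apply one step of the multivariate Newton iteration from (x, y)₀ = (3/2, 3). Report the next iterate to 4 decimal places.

At (3/2, 3): F = (-27.0000, 48.5000).
Jacobian J = [[-4·x·y - y^2, -2·x^2 - 2·x·y], [y^2, 2·x·y + 8·y]].
At the point, J = [[-27.0000, -13.5000], [9.0000, 33.0000]] (det J = -769.5000).
Solving J·Δ = −F gives Δ = (-0.3070, -1.3860).
Then the next iterate is (x, y)₁ = (1.1930, 1.6140).

(1.1930, 1.6140)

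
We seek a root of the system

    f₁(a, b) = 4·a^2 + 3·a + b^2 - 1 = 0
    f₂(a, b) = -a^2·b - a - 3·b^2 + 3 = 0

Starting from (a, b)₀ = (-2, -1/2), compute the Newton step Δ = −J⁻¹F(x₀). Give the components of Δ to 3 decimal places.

(0.300, 5.350)

At (-2, -1/2): F = (9.250, 6.250).
Jacobian J = [[8·a + 3, 2·b], [-2·a·b - 1, -a^2 - 6·b]].
At the point, J = [[-13.000, -1.000], [-3.000, -1.000]] (det J = 10.000).
Solving J·Δ = −F gives Δ = (0.300, 5.350).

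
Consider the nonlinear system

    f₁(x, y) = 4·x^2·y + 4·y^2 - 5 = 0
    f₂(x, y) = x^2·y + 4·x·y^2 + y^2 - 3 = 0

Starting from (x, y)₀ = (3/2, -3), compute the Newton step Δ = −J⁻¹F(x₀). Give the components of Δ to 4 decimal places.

(-0.3484, 1.1029)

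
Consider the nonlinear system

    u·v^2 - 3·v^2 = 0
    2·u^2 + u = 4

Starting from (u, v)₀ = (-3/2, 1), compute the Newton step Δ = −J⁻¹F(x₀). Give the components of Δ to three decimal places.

(-0.200, -0.522)

At (-3/2, 1): F = (-4.500, -1.000).
Jacobian J = [[v^2, 2·u·v - 6·v], [4·u + 1, 0]].
At the point, J = [[1.000, -9.000], [-5.000, 0.000]] (det J = -45.000).
Solving J·Δ = −F gives Δ = (-0.200, -0.522).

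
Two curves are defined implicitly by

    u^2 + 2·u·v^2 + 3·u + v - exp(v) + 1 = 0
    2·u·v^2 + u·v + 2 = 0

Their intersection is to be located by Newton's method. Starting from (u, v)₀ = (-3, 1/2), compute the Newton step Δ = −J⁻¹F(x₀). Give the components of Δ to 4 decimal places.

(-0.2810, -0.1423)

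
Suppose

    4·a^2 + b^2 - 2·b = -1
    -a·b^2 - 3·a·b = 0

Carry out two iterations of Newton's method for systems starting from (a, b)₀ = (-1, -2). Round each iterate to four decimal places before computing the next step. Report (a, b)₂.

At (-1, -2): F = (13.0000, -2.0000).
Jacobian J = [[8·a, 2·b - 2], [-b^2 - 3·b, -2·a·b - 3·a]].
At the point, J = [[-8.0000, -6.0000], [2.0000, -1.0000]] (det J = 20.0000).
Solving J·Δ = −F gives Δ = (1.2500, 0.5000).
Then the next iterate is (a, b)₁ = (0.2500, -1.5000).
Round to (0.2500, -1.5000) and repeat: F = (6.5000, 0.5625), J = [[2.0000, -5.0000], [2.2500, 0.0000]].
Δ = (-0.2500, 1.2000), so (a, b)₂ = (0.0000, -0.3000).

(0.0000, -0.3000)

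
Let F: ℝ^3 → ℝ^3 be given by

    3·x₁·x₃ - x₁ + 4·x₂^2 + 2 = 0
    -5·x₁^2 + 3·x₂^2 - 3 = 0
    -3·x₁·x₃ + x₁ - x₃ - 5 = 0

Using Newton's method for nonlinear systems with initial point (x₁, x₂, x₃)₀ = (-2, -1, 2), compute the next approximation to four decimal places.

(-1.0506, -1.1687, 2.3494)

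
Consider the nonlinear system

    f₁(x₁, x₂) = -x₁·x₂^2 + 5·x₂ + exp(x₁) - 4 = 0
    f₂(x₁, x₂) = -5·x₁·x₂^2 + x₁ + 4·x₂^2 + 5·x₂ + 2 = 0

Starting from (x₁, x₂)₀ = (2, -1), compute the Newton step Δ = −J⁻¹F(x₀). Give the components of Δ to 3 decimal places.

At (2, -1): F = (-3.61094, -7.000).
Jacobian J = [[-x₂^2 + exp(x₁), -2·x₁·x₂ + 5], [-5·x₂^2 + 1, -10·x₁·x₂ + 8·x₂ + 5]].
At the point, J = [[6.38906, 9.000], [-4.000, 17.000]] (det J = 144.61395).
Solving J·Δ = −F gives Δ = (-0.011, 0.409).

(-0.011, 0.409)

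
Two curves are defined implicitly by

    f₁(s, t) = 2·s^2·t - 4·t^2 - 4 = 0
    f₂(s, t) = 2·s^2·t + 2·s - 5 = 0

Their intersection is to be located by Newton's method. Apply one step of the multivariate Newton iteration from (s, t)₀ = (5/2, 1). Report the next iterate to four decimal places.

At (5/2, 1): F = (4.5000, 12.5000).
Jacobian J = [[4·s·t, 2·s^2 - 8·t], [4·s·t + 2, 2·s^2]].
At the point, J = [[10.0000, 4.5000], [12.0000, 12.5000]] (det J = 71.0000).
Solving J·Δ = −F gives Δ = (0.0000, -1.0000).
Then the next iterate is (s, t)₁ = (2.5000, 0.0000).

(2.5000, 0.0000)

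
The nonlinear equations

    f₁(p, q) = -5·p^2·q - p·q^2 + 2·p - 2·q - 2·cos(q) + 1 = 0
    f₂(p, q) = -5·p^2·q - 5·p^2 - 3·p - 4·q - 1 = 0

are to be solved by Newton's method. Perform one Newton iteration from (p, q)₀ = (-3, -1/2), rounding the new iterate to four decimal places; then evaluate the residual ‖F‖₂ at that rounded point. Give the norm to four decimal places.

5.2045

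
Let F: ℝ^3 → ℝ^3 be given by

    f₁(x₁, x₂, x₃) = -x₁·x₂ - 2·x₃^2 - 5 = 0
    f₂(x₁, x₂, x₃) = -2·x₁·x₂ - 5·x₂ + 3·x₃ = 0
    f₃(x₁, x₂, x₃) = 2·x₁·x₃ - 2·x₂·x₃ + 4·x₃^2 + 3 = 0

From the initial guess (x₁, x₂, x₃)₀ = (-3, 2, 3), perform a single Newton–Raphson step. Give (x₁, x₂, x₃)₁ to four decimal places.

At (-3, 2, 3): F = (-17.0000, 11.0000, 9.0000).
Jacobian J = [[-x₂, -x₁, -4·x₃], [-2·x₂, -2·x₁ - 5, 3], [2·x₃, -2·x₃, 2·x₁ - 2·x₂ + 8·x₃]].
At the point, J = [[-2.0000, 3.0000, -12.0000], [-4.0000, 1.0000, 3.0000], [6.0000, -6.0000, 14.0000]] (det J = -58.0000).
Solving J·Δ = −F gives Δ = (-0.4310, -4.9655, -2.5862).
Then the next iterate is (x₁, x₂, x₃)₁ = (-3.4310, -2.9655, 0.4138).

(-3.4310, -2.9655, 0.4138)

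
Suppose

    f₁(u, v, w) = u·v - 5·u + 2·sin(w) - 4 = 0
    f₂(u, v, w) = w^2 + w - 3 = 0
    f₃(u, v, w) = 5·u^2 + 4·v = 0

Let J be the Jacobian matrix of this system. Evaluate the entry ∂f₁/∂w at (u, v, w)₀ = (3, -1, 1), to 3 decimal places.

1.081

∂f₁/∂w = 2·cos(w).
At (3, -1, 1) this is 1.081.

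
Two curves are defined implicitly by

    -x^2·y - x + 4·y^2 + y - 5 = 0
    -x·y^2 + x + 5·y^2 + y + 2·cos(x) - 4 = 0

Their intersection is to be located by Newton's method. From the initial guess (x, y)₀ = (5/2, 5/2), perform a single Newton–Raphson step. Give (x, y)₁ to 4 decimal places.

At (5/2, 5/2): F = (4.3750, 15.022713).
Jacobian J = [[-2·x·y - 1, -x^2 + 8·y + 1], [-y^2 - 2·sin(x) + 1, -2·x·y + 10·y + 1]].
At the point, J = [[-13.5000, 14.7500], [-6.446944, 13.5000]] (det J = -87.157572).
Solving J·Δ = −F gives Δ = (-1.8647, -2.0033).
Then the next iterate is (x, y)₁ = (0.6353, 0.4967).

(0.6353, 0.4967)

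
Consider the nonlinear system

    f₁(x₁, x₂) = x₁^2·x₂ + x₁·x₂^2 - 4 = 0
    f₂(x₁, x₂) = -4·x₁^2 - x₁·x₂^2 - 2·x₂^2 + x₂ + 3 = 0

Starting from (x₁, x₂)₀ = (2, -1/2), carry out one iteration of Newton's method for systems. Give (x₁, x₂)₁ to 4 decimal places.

At (2, -1/2): F = (-5.5000, -14.5000).
Jacobian J = [[2·x₁·x₂ + x₂^2, x₁^2 + 2·x₁·x₂], [-8·x₁ - x₂^2, -2·x₁·x₂ - 4·x₂ + 1]].
At the point, J = [[-1.7500, 2.0000], [-16.2500, 5.0000]] (det J = 23.7500).
Solving J·Δ = −F gives Δ = (-0.0632, 2.6947).
Then the next iterate is (x₁, x₂)₁ = (1.9368, 2.1947).

(1.9368, 2.1947)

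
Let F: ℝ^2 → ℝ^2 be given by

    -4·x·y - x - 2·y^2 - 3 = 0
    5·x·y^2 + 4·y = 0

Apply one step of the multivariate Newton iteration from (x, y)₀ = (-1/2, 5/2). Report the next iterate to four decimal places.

At (-1/2, 5/2): F = (-10.0000, -5.6250).
Jacobian J = [[-4·y - 1, -4·x - 4·y], [5·y^2, 10·x·y + 4]].
At the point, J = [[-11.0000, -8.0000], [31.2500, -8.5000]] (det J = 343.5000).
Solving J·Δ = −F gives Δ = (-0.1164, -1.0899).
Then the next iterate is (x, y)₁ = (-0.6164, 1.4101).

(-0.6164, 1.4101)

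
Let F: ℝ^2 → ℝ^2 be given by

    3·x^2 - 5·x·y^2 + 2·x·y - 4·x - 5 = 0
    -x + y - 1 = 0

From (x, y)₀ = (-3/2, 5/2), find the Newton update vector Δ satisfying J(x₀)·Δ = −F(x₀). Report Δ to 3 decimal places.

(-11.868, -14.868)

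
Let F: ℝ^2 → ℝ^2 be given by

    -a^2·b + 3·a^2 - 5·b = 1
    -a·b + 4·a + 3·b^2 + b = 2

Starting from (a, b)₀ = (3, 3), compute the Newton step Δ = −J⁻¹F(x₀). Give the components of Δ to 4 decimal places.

(-12.7143, -1.1429)

At (3, 3): F = (-16.0000, 31.0000).
Jacobian J = [[-2·a·b + 6·a, -a^2 - 5], [-b + 4, -a + 6·b + 1]].
At the point, J = [[0.0000, -14.0000], [1.0000, 16.0000]] (det J = 14.0000).
Solving J·Δ = −F gives Δ = (-12.7143, -1.1429).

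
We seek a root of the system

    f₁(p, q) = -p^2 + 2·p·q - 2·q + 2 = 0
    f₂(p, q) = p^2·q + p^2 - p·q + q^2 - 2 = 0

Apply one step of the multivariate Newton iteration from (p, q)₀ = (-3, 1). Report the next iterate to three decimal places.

At (-3, 1): F = (-15.000, 20.000).
Jacobian J = [[-2·p + 2·q, 2·p - 2], [2·p·q + 2·p - q, p^2 - p + 2·q]].
At the point, J = [[8.000, -8.000], [-13.000, 14.000]] (det J = 8.000).
Solving J·Δ = −F gives Δ = (6.250, 4.375).
Then the next iterate is (p, q)₁ = (3.250, 5.375).

(3.250, 5.375)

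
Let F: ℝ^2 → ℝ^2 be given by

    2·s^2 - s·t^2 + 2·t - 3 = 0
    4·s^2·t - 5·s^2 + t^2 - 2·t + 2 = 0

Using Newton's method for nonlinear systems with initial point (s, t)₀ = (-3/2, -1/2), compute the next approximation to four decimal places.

At (-3/2, -1/2): F = (0.8750, -12.5000).
Jacobian J = [[4·s - t^2, -2·s·t + 2], [8·s·t - 10·s, 4·s^2 + 2·t - 2]].
At the point, J = [[-6.2500, 0.5000], [21.0000, 6.0000]] (det J = -48.0000).
Solving J·Δ = −F gives Δ = (0.2396, 1.2448).
Then the next iterate is (s, t)₁ = (-1.2604, 0.7448).

(-1.2604, 0.7448)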